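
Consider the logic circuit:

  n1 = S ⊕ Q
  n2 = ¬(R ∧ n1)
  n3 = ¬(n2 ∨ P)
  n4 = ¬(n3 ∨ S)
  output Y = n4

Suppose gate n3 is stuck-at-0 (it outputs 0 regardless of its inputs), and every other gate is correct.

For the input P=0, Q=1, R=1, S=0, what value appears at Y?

1

Propagate with n3 forced: n1=1, n2=0, n3=0 [stuck-at-0], n4=1.
So Y = 1. (Without the fault it would be 0.)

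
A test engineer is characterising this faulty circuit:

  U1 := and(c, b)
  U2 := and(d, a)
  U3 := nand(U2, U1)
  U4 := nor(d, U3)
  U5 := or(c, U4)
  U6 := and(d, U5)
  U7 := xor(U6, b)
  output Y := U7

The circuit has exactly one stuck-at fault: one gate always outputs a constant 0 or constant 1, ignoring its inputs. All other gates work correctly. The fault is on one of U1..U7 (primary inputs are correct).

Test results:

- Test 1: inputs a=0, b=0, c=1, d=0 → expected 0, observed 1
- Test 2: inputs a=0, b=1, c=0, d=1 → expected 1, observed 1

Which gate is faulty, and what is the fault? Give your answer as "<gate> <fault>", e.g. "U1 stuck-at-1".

U7 stuck-at-1

Fault-free values for test 1 (a=0, b=0, c=1, d=0): U1=0, U2=0, U3=1, U4=0, U5=1, U6=0, U7=0, giving Y=0. Observed 1.
Test 1: faults giving observed 1 are {U6 stuck-at-1, U7 stuck-at-1}.
Test 2 (a=0, b=1, c=0, d=1): fault-free U1=0, U2=0, U3=1, U4=0, U5=0, U6=0, U7=1 → 1; observed 1. Eliminates U6 stuck-at-1.
Only U7 stuck-at-1 is consistent with every test.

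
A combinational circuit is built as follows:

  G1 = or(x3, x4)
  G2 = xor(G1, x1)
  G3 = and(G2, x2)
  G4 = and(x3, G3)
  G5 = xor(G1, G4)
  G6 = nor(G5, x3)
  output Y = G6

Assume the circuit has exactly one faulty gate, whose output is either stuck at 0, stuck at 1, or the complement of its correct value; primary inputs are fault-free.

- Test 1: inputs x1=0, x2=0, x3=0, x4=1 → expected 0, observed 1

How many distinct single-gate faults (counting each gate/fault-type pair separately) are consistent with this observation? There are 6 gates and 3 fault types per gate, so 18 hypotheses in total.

Fault-free: G1=1, G2=1, G3=0, G4=0, G5=1, G6=0 → 0. Observed 1.
  G1: stuck-at-0, inverted output ✓; others ✗
  G2: none of the 3 fault types match ✗
  G3: none of the 3 fault types match ✗
  G4: stuck-at-1, inverted output ✓; others ✗
  G5: stuck-at-0, inverted output ✓; others ✗
  G6: stuck-at-1, inverted output ✓; others ✗
Consistent faults: {G1 stuck-at-0, G1 inverted output, G4 stuck-at-1, G4 inverted output, G5 stuck-at-0, G5 inverted output, G6 stuck-at-1, G6 inverted output} — 8 in all.

8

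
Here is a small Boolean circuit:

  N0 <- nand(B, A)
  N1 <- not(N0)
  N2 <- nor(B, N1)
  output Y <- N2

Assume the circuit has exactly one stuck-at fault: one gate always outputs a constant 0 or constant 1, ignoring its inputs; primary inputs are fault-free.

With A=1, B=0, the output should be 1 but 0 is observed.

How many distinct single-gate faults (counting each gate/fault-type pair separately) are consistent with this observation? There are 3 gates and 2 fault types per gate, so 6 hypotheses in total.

3

Fault-free: N0=1, N1=0, N2=1 → 1. Observed 0.
  N0 stuck-at-0: output 0 ✓
  N0 stuck-at-1: output 1 ✗
  N1 stuck-at-0: output 1 ✗
  N1 stuck-at-1: output 0 ✓
  N2 stuck-at-0: output 0 ✓
  N2 stuck-at-1: output 1 ✗
Consistent faults: {N0 stuck-at-0, N1 stuck-at-1, N2 stuck-at-0} — 3 in all.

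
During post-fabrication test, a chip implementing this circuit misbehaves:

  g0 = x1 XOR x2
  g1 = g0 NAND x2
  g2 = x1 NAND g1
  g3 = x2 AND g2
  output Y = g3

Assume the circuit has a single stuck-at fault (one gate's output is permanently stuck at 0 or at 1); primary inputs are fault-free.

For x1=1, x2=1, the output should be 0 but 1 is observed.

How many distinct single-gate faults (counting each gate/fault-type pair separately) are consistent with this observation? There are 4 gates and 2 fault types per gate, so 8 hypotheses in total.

4

Fault-free: g0=0, g1=1, g2=0, g3=0 → 0. Observed 1.
  g0 stuck-at-0: output 0 ✗
  g0 stuck-at-1: output 1 ✓
  g1 stuck-at-0: output 1 ✓
  g1 stuck-at-1: output 0 ✗
  g2 stuck-at-0: output 0 ✗
  g2 stuck-at-1: output 1 ✓
  g3 stuck-at-0: output 0 ✗
  g3 stuck-at-1: output 1 ✓
Consistent faults: {g0 stuck-at-1, g1 stuck-at-0, g2 stuck-at-1, g3 stuck-at-1} — 4 in all.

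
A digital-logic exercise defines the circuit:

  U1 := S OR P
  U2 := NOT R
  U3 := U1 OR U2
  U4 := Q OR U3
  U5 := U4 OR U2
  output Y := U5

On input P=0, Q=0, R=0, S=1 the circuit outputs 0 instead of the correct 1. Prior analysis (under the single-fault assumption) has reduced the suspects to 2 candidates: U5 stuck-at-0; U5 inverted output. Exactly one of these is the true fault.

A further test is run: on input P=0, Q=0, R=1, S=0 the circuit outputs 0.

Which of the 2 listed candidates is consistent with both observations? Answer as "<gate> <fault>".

Evaluate each candidate on input P=0, Q=0, R=1, S=0:
  U5 stuck-at-0: U1=0, U2=0, U3=0, U4=0, U5=0 [stuck-at-0] → 0 — matches
  U5 inverted output: U1=0, U2=0, U3=0, U4=0, U5=1 [inverted output] → 1 — eliminated
Only U5 stuck-at-0 reproduces the observed 0.

U5 stuck-at-0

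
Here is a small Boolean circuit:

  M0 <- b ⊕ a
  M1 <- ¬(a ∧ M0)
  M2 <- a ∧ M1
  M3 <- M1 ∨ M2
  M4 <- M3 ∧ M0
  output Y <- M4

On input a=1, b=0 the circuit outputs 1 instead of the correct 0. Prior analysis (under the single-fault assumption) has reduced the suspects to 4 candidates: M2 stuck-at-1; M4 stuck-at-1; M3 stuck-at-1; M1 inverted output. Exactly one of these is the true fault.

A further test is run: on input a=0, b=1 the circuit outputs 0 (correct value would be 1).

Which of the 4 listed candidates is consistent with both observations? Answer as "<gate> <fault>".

Evaluate each candidate on input a=0, b=1:
  M2 stuck-at-1: M0=1, M1=1, M2=1 [stuck-at-1], M3=1, M4=1 → 1 — eliminated
  M4 stuck-at-1: M0=1, M1=1, M2=0, M3=1, M4=1 [stuck-at-1] → 1 — eliminated
  M3 stuck-at-1: M0=1, M1=1, M2=0, M3=1 [stuck-at-1], M4=1 → 1 — eliminated
  M1 inverted output: M0=1, M1=0 [inverted output], M2=0, M3=0, M4=0 → 0 — matches
Only M1 inverted output reproduces the observed 0.

M1 inverted output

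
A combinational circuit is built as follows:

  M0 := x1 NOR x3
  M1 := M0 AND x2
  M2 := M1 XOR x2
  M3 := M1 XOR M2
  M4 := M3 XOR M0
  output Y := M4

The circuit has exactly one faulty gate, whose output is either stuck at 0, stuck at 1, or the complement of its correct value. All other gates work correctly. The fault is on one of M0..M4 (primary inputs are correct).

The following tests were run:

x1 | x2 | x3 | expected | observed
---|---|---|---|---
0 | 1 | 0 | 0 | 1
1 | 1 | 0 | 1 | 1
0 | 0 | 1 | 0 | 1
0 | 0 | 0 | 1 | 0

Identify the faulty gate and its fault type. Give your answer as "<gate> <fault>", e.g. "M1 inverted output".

M2 stuck-at-1

Fault-free values for test 1 (x1=0, x2=1, x3=0): M0=1, M1=1, M2=0, M3=1, M4=0, giving Y=0. Observed 1.
Test 1: faults giving observed 1 are {M0 stuck-at-0, M0 inverted output, M2 stuck-at-1, M2 inverted output, M3 stuck-at-0, M3 inverted output, M4 stuck-at-1, M4 inverted output}.
Test 2 (x1=1, x2=1, x3=0): fault-free M0=0, M1=0, M2=1, M3=1, M4=1 → 1; observed 1. Eliminates M0 inverted output, M2 inverted output, M3 stuck-at-0, M3 inverted output, M4 inverted output.
Test 3 (x1=0, x2=0, x3=1): fault-free M0=0, M1=0, M2=0, M3=0, M4=0 → 0; observed 1. Eliminates M0 stuck-at-0.
Test 4 (x1=0, x2=0, x3=0): fault-free M0=1, M1=0, M2=0, M3=0, M4=1 → 1; observed 0. Eliminates M4 stuck-at-1.
Only M2 stuck-at-1 is consistent with every test.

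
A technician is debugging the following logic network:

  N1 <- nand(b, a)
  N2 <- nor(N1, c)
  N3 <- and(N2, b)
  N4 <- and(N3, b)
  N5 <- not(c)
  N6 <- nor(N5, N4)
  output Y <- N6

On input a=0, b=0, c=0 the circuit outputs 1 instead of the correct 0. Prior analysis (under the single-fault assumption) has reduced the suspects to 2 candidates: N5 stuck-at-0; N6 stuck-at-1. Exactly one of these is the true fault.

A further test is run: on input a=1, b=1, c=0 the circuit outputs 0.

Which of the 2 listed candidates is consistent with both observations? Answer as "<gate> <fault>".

Evaluate each candidate on input a=1, b=1, c=0:
  N5 stuck-at-0: N1=0, N2=1, N3=1, N4=1, N5=0 [stuck-at-0], N6=0 → 0 — matches
  N6 stuck-at-1: N1=0, N2=1, N3=1, N4=1, N5=1, N6=1 [stuck-at-1] → 1 — eliminated
Only N5 stuck-at-0 reproduces the observed 0.

N5 stuck-at-0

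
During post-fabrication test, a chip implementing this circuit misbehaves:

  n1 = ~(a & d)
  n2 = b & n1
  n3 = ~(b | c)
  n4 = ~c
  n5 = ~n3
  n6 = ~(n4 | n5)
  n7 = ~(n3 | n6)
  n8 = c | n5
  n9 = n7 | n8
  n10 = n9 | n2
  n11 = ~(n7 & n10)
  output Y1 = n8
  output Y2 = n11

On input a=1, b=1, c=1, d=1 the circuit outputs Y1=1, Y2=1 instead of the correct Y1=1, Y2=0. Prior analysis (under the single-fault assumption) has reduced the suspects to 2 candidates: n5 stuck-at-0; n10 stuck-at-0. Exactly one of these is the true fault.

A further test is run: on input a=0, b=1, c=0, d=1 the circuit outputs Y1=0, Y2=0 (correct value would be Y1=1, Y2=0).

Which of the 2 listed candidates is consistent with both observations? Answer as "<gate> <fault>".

n5 stuck-at-0

Evaluate each candidate on input a=0, b=1, c=0, d=1:
  n5 stuck-at-0: n1=1, n2=1, n3=0, n4=1, n5=0 [stuck-at-0], n6=0, n7=1, n8=0, n9=1, n10=1, n11=0 → Y1=0, Y2=0 — matches
  n10 stuck-at-0: n1=1, n2=1, n3=0, n4=1, n5=1, n6=0, n7=1, n8=1, n9=1, n10=0 [stuck-at-0], n11=1 → Y1=1, Y2=1 — eliminated
Only n5 stuck-at-0 reproduces the observed Y1=0, Y2=0.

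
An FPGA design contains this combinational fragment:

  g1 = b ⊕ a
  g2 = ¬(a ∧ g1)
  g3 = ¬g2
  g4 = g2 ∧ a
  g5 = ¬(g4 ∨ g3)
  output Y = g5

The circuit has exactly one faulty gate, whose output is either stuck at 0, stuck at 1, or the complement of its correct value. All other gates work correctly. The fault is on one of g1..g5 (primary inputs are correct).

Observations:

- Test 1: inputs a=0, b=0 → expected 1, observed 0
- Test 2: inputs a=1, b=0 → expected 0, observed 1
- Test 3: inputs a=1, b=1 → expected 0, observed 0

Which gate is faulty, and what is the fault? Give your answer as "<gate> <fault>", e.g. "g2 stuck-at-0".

g3 inverted output

Fault-free values for test 1 (a=0, b=0): g1=0, g2=1, g3=0, g4=0, g5=1, giving Y=1. Observed 0.
Test 1: faults giving observed 0 are {g2 stuck-at-0, g2 inverted output, g3 stuck-at-1, g3 inverted output, g4 stuck-at-1, g4 inverted output, g5 stuck-at-0, g5 inverted output}.
Test 2 (a=1, b=0): fault-free g1=1, g2=0, g3=1, g4=0, g5=0 → 0; observed 1. Eliminates g2 stuck-at-0, g2 inverted output, g3 stuck-at-1, g4 stuck-at-1, g4 inverted output, g5 stuck-at-0.
Test 3 (a=1, b=1): fault-free g1=0, g2=1, g3=0, g4=1, g5=0 → 0; observed 0. Eliminates g5 inverted output.
Only g3 inverted output is consistent with every test.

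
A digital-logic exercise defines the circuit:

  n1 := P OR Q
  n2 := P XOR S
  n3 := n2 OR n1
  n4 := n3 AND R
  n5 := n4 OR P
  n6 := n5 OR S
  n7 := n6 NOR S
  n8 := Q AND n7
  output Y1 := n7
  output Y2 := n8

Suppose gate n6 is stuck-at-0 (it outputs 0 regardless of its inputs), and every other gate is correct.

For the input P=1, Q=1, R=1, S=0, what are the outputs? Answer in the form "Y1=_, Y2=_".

Propagate with n6 forced: n1=1, n2=1, n3=1, n4=1, n5=1, n6=0 [stuck-at-0], n7=1, n8=1.
So the outputs are Y1=1, Y2=1. (Without the fault they would be Y1=0, Y2=0.)

Y1=1, Y2=1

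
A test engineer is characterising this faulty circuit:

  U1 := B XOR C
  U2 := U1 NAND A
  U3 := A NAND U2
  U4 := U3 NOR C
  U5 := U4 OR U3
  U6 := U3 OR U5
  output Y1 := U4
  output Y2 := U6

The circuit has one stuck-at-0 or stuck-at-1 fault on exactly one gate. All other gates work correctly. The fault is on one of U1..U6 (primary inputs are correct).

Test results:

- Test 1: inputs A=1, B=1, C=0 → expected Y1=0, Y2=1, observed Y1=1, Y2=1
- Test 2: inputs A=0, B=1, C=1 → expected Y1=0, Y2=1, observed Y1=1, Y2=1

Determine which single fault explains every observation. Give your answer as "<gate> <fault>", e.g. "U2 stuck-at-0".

Fault-free values for test 1 (A=1, B=1, C=0): U1=1, U2=0, U3=1, U4=0, U5=1, U6=1, giving Y1=0, Y2=1. Observed Y1=1, Y2=1.
Test 1: faults giving observed Y1=1, Y2=1 are {U1 stuck-at-0, U2 stuck-at-1, U3 stuck-at-0, U4 stuck-at-1}.
Test 2 (A=0, B=1, C=1): fault-free U1=0, U2=1, U3=1, U4=0, U5=1, U6=1 → Y1=0, Y2=1; observed Y1=1, Y2=1. Eliminates U1 stuck-at-0, U2 stuck-at-1, U3 stuck-at-0.
Only U4 stuck-at-1 is consistent with every test.

U4 stuck-at-1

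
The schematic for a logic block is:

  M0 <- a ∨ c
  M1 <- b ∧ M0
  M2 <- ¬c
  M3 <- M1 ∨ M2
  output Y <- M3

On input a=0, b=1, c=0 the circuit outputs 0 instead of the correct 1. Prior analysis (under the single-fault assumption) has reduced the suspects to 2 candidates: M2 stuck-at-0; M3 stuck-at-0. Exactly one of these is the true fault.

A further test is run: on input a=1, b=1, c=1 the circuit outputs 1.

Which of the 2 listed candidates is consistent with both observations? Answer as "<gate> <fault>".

Evaluate each candidate on input a=1, b=1, c=1:
  M2 stuck-at-0: M0=1, M1=1, M2=0 [stuck-at-0], M3=1 → 1 — matches
  M3 stuck-at-0: M0=1, M1=1, M2=0, M3=0 [stuck-at-0] → 0 — eliminated
Only M2 stuck-at-0 reproduces the observed 1.

M2 stuck-at-0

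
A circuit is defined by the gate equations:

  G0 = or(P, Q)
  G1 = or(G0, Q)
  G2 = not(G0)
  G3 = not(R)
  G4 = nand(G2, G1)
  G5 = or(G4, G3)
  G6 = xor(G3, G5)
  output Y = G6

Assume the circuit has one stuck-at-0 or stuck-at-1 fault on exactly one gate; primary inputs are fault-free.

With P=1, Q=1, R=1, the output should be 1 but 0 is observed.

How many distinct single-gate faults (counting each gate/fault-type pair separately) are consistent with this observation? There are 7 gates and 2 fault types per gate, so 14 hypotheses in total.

Fault-free: G0=1, G1=1, G2=0, G3=0, G4=1, G5=1, G6=1 → 1. Observed 0.
  G0 stuck-at-0: output 0 ✓
  G0 stuck-at-1: output 1 ✗
  G1 stuck-at-0: output 1 ✗
  G1 stuck-at-1: output 1 ✗
  G2 stuck-at-0: output 1 ✗
  G2 stuck-at-1: output 0 ✓
  G3 stuck-at-0: output 1 ✗
  G3 stuck-at-1: output 0 ✓
  G4 stuck-at-0: output 0 ✓
  G4 stuck-at-1: output 1 ✗
  G5 stuck-at-0: output 0 ✓
  G5 stuck-at-1: output 1 ✗
  G6 stuck-at-0: output 0 ✓
  G6 stuck-at-1: output 1 ✗
Consistent faults: {G0 stuck-at-0, G2 stuck-at-1, G3 stuck-at-1, G4 stuck-at-0, G5 stuck-at-0, G6 stuck-at-0} — 6 in all.

6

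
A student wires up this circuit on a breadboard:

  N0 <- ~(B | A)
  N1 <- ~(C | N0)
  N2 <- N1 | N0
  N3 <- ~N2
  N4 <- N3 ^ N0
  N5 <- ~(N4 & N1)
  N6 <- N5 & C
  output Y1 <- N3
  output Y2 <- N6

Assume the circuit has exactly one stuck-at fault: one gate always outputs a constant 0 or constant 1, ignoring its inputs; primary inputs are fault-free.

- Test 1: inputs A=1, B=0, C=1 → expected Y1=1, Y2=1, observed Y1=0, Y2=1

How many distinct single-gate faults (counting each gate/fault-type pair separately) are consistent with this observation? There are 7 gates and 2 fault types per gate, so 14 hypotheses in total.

Fault-free: N0=0, N1=0, N2=0, N3=1, N4=1, N5=1, N6=1 → Y1=1, Y2=1. Observed Y1=0, Y2=1.
  N0 stuck-at-0: output Y1=1, Y2=1 ✗
  N0 stuck-at-1: output Y1=0, Y2=1 ✓
  N1 stuck-at-0: output Y1=1, Y2=1 ✗
  N1 stuck-at-1: output Y1=0, Y2=1 ✓
  N2 stuck-at-0: output Y1=1, Y2=1 ✗
  N2 stuck-at-1: output Y1=0, Y2=1 ✓
  N3 stuck-at-0: output Y1=0, Y2=1 ✓
  N3 stuck-at-1: output Y1=1, Y2=1 ✗
  N4 stuck-at-0: output Y1=1, Y2=1 ✗
  N4 stuck-at-1: output Y1=1, Y2=1 ✗
  N5 stuck-at-0: output Y1=1, Y2=0 ✗
  N5 stuck-at-1: output Y1=1, Y2=1 ✗
  N6 stuck-at-0: output Y1=1, Y2=0 ✗
  N6 stuck-at-1: output Y1=1, Y2=1 ✗
Consistent faults: {N0 stuck-at-1, N1 stuck-at-1, N2 stuck-at-1, N3 stuck-at-0} — 4 in all.

4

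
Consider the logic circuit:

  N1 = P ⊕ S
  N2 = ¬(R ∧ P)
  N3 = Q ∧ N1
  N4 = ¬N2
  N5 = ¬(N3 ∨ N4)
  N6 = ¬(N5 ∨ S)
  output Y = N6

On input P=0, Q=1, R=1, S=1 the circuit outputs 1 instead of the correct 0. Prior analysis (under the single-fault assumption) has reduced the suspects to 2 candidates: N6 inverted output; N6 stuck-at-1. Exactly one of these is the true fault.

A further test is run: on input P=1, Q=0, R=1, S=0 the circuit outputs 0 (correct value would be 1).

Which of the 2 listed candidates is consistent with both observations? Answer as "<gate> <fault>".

N6 inverted output

Evaluate each candidate on input P=1, Q=0, R=1, S=0:
  N6 inverted output: N1=1, N2=0, N3=0, N4=1, N5=0, N6=0 [inverted output] → 0 — matches
  N6 stuck-at-1: N1=1, N2=0, N3=0, N4=1, N5=0, N6=1 [stuck-at-1] → 1 — eliminated
Only N6 inverted output reproduces the observed 0.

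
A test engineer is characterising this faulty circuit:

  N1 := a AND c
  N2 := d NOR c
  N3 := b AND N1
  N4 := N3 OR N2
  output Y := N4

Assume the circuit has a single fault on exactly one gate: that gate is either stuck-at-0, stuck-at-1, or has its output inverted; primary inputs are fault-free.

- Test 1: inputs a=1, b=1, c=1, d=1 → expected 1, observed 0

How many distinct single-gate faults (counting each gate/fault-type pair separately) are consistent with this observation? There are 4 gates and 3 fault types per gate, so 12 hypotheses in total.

Fault-free: N1=1, N2=0, N3=1, N4=1 → 1. Observed 0.
  N1 stuck-at-0: output 0 ✓
  N1 stuck-at-1: output 1 ✗
  N1 inverted output: output 0 ✓
  N2 stuck-at-0: output 1 ✗
  N2 stuck-at-1: output 1 ✗
  N2 inverted output: output 1 ✗
  N3 stuck-at-0: output 0 ✓
  N3 stuck-at-1: output 1 ✗
  N3 inverted output: output 0 ✓
  N4 stuck-at-0: output 0 ✓
  N4 stuck-at-1: output 1 ✗
  N4 inverted output: output 0 ✓
Consistent faults: {N1 stuck-at-0, N1 inverted output, N3 stuck-at-0, N3 inverted output, N4 stuck-at-0, N4 inverted output} — 6 in all.

6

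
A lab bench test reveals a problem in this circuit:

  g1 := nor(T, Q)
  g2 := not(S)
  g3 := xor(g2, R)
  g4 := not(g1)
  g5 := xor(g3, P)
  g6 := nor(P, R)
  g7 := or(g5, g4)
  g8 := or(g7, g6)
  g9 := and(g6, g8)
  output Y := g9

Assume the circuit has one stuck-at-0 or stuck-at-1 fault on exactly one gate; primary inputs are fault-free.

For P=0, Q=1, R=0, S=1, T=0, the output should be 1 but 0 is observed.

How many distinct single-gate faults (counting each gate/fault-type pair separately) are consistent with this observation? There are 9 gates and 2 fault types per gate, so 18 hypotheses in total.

3

Fault-free: g1=0, g2=0, g3=0, g4=1, g5=0, g6=1, g7=1, g8=1, g9=1 → 1. Observed 0.
  g1: none of the 2 fault types match ✗
  g2: none of the 2 fault types match ✗
  g3: none of the 2 fault types match ✗
  g4: none of the 2 fault types match ✗
  g5: none of the 2 fault types match ✗
  g6: stuck-at-0 ✓; others ✗
  g7: none of the 2 fault types match ✗
  g8: stuck-at-0 ✓; others ✗
  g9: stuck-at-0 ✓; others ✗
Consistent faults: {g6 stuck-at-0, g8 stuck-at-0, g9 stuck-at-0} — 3 in all.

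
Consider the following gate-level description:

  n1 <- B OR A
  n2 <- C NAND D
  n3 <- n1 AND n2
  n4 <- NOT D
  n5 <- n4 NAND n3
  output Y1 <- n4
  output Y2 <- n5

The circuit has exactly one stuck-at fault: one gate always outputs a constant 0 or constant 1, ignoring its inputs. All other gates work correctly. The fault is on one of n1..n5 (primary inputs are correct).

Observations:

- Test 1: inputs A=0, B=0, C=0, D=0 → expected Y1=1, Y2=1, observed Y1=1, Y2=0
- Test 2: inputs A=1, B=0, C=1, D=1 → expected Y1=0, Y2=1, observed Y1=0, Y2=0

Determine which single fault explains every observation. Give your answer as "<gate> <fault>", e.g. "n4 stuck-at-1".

n5 stuck-at-0

Fault-free values for test 1 (A=0, B=0, C=0, D=0): n1=0, n2=1, n3=0, n4=1, n5=1, giving Y1=1, Y2=1. Observed Y1=1, Y2=0.
Test 1: faults giving observed Y1=1, Y2=0 are {n1 stuck-at-1, n3 stuck-at-1, n5 stuck-at-0}.
Test 2 (A=1, B=0, C=1, D=1): fault-free n1=1, n2=0, n3=0, n4=0, n5=1 → Y1=0, Y2=1; observed Y1=0, Y2=0. Eliminates n1 stuck-at-1, n3 stuck-at-1.
Only n5 stuck-at-0 is consistent with every test.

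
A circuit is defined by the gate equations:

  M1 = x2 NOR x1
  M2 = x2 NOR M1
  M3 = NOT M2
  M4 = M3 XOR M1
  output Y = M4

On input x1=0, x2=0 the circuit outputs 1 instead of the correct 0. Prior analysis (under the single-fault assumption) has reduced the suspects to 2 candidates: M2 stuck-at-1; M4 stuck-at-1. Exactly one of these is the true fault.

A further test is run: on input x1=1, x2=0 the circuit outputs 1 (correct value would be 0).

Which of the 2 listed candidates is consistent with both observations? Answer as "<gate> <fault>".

Evaluate each candidate on input x1=1, x2=0:
  M2 stuck-at-1: M1=0, M2=1 [stuck-at-1], M3=0, M4=0 → 0 — eliminated
  M4 stuck-at-1: M1=0, M2=1, M3=0, M4=1 [stuck-at-1] → 1 — matches
Only M4 stuck-at-1 reproduces the observed 1.

M4 stuck-at-1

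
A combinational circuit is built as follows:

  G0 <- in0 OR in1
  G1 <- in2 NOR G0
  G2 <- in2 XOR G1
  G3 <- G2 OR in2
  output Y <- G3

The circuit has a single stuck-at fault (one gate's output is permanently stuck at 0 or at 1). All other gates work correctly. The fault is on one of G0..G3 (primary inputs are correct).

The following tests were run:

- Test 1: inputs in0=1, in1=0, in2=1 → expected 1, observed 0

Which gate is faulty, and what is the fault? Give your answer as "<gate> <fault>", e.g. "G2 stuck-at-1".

Fault-free values for test 1 (in0=1, in1=0, in2=1): G0=1, G1=0, G2=1, G3=1, giving Y=1. Observed 0.
Test 1: faults giving observed 0 are {G3 stuck-at-0}.
Only G3 stuck-at-0 is consistent with every test.

G3 stuck-at-0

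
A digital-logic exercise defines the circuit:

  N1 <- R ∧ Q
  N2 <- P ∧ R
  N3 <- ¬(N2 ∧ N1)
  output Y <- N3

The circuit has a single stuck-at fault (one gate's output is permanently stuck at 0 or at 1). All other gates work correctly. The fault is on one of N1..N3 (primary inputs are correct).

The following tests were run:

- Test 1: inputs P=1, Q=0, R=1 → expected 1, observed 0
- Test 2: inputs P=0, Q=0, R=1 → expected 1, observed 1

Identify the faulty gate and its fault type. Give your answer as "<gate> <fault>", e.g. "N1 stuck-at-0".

Fault-free values for test 1 (P=1, Q=0, R=1): N1=0, N2=1, N3=1, giving Y=1. Observed 0.
Test 1: faults giving observed 0 are {N1 stuck-at-1, N3 stuck-at-0}.
Test 2 (P=0, Q=0, R=1): fault-free N1=0, N2=0, N3=1 → 1; observed 1. Eliminates N3 stuck-at-0.
Only N1 stuck-at-1 is consistent with every test.

N1 stuck-at-1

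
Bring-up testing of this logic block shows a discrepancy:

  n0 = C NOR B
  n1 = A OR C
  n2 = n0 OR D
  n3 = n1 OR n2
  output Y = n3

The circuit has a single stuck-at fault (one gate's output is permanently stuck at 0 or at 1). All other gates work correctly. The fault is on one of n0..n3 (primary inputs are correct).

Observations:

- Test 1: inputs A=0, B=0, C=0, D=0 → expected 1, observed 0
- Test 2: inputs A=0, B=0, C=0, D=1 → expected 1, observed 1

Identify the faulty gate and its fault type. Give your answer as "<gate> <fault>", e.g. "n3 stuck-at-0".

Fault-free values for test 1 (A=0, B=0, C=0, D=0): n0=1, n1=0, n2=1, n3=1, giving Y=1. Observed 0.
Test 1: faults giving observed 0 are {n0 stuck-at-0, n2 stuck-at-0, n3 stuck-at-0}.
Test 2 (A=0, B=0, C=0, D=1): fault-free n0=1, n1=0, n2=1, n3=1 → 1; observed 1. Eliminates n2 stuck-at-0, n3 stuck-at-0.
Only n0 stuck-at-0 is consistent with every test.

n0 stuck-at-0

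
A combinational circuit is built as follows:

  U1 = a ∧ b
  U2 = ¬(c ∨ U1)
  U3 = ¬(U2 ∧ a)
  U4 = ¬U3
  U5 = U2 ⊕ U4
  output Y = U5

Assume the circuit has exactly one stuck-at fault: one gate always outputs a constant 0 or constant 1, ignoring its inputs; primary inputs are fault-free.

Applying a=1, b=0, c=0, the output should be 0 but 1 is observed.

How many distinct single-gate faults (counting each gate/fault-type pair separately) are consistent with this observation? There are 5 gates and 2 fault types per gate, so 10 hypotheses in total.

Fault-free: U1=0, U2=1, U3=0, U4=1, U5=0 → 0. Observed 1.
  U1 stuck-at-0: output 0 ✗
  U1 stuck-at-1: output 0 ✗
  U2 stuck-at-0: output 0 ✗
  U2 stuck-at-1: output 0 ✗
  U3 stuck-at-0: output 0 ✗
  U3 stuck-at-1: output 1 ✓
  U4 stuck-at-0: output 1 ✓
  U4 stuck-at-1: output 0 ✗
  U5 stuck-at-0: output 0 ✗
  U5 stuck-at-1: output 1 ✓
Consistent faults: {U3 stuck-at-1, U4 stuck-at-0, U5 stuck-at-1} — 3 in all.

3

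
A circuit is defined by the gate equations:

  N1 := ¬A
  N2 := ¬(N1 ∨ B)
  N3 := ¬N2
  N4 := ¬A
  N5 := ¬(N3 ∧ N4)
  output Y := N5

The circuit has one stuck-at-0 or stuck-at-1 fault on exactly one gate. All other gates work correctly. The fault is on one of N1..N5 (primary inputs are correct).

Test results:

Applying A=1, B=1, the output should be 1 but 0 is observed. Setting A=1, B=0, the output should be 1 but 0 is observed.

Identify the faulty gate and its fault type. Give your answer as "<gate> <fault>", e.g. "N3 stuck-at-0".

Fault-free values for test 1 (A=1, B=1): N1=0, N2=0, N3=1, N4=0, N5=1, giving Y=1. Observed 0.
Test 1: faults giving observed 0 are {N4 stuck-at-1, N5 stuck-at-0}.
Test 2 (A=1, B=0): fault-free N1=0, N2=1, N3=0, N4=0, N5=1 → 1; observed 0. Eliminates N4 stuck-at-1.
Only N5 stuck-at-0 is consistent with every test.

N5 stuck-at-0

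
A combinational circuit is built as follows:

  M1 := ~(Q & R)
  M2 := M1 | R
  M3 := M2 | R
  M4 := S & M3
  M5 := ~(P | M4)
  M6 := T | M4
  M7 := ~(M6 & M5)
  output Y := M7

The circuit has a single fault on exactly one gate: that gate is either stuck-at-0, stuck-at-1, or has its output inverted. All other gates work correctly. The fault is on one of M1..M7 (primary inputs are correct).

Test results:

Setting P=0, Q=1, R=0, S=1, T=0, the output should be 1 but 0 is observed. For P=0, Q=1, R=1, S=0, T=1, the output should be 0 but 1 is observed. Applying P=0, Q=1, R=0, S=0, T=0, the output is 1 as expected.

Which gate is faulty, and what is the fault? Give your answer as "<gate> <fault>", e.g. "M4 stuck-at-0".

Fault-free values for test 1 (P=0, Q=1, R=0, S=1, T=0): M1=1, M2=1, M3=1, M4=1, M5=0, M6=1, M7=1, giving Y=1. Observed 0.
Test 1: faults giving observed 0 are {M5 stuck-at-1, M5 inverted output, M7 stuck-at-0, M7 inverted output}.
Test 2 (P=0, Q=1, R=1, S=0, T=1): fault-free M1=0, M2=1, M3=1, M4=0, M5=1, M6=1, M7=0 → 0; observed 1. Eliminates M5 stuck-at-1, M7 stuck-at-0.
Test 3 (P=0, Q=1, R=0, S=0, T=0): fault-free M1=1, M2=1, M3=1, M4=0, M5=1, M6=0, M7=1 → 1; observed 1. Eliminates M7 inverted output.
Only M5 inverted output is consistent with every test.

M5 inverted output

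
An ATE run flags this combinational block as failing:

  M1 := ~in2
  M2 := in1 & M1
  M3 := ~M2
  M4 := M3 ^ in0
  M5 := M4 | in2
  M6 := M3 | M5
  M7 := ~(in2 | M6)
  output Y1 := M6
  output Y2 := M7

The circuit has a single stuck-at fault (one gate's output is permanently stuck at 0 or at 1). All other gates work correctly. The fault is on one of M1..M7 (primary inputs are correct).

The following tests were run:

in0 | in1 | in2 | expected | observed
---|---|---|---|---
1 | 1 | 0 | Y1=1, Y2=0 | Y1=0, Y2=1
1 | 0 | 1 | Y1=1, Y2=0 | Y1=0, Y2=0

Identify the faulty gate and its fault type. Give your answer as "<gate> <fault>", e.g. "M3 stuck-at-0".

M6 stuck-at-0

Fault-free values for test 1 (in0=1, in1=1, in2=0): M1=1, M2=1, M3=0, M4=1, M5=1, M6=1, M7=0, giving Y1=1, Y2=0. Observed Y1=0, Y2=1.
Test 1: faults giving observed Y1=0, Y2=1 are {M4 stuck-at-0, M5 stuck-at-0, M6 stuck-at-0}.
Test 2 (in0=1, in1=0, in2=1): fault-free M1=0, M2=0, M3=1, M4=0, M5=1, M6=1, M7=0 → Y1=1, Y2=0; observed Y1=0, Y2=0. Eliminates M4 stuck-at-0, M5 stuck-at-0.
Only M6 stuck-at-0 is consistent with every test.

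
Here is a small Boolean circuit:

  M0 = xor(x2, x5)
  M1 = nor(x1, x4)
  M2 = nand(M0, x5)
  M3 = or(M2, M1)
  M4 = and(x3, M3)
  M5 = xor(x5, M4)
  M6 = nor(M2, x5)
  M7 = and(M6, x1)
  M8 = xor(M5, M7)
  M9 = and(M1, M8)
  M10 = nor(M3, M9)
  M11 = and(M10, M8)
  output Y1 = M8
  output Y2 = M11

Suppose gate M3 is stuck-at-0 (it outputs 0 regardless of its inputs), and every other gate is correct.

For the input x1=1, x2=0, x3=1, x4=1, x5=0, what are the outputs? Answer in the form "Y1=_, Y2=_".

Propagate with M3 forced: M0=0, M1=0, M2=1, M3=0 [stuck-at-0], M4=0, M5=0, M6=0, M7=0, M8=0, M9=0, M10=1, M11=0.
So the outputs are Y1=0, Y2=0. (Without the fault they would be Y1=1, Y2=0.)

Y1=0, Y2=0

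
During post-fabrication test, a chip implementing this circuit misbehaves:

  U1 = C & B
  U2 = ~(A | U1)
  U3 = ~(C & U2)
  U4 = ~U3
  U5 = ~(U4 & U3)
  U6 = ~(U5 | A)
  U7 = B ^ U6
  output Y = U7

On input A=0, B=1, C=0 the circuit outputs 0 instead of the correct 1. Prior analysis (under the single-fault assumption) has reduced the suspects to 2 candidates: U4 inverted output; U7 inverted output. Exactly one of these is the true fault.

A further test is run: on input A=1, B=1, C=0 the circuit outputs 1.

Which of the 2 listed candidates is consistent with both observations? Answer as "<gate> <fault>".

U4 inverted output

Evaluate each candidate on input A=1, B=1, C=0:
  U4 inverted output: U1=0, U2=0, U3=1, U4=1 [inverted output], U5=0, U6=0, U7=1 → 1 — matches
  U7 inverted output: U1=0, U2=0, U3=1, U4=0, U5=1, U6=0, U7=0 [inverted output] → 0 — eliminated
Only U4 inverted output reproduces the observed 1.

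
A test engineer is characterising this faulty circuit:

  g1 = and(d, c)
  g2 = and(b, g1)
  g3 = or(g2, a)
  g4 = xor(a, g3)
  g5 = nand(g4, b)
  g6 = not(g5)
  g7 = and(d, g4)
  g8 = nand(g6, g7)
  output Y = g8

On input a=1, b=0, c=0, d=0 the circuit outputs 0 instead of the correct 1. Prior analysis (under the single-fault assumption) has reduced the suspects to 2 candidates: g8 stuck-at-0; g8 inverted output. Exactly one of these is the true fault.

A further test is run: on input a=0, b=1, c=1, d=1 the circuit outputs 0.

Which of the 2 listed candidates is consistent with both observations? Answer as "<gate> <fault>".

g8 stuck-at-0

Evaluate each candidate on input a=0, b=1, c=1, d=1:
  g8 stuck-at-0: g1=1, g2=1, g3=1, g4=1, g5=0, g6=1, g7=1, g8=0 [stuck-at-0] → 0 — matches
  g8 inverted output: g1=1, g2=1, g3=1, g4=1, g5=0, g6=1, g7=1, g8=1 [inverted output] → 1 — eliminated
Only g8 stuck-at-0 reproduces the observed 0.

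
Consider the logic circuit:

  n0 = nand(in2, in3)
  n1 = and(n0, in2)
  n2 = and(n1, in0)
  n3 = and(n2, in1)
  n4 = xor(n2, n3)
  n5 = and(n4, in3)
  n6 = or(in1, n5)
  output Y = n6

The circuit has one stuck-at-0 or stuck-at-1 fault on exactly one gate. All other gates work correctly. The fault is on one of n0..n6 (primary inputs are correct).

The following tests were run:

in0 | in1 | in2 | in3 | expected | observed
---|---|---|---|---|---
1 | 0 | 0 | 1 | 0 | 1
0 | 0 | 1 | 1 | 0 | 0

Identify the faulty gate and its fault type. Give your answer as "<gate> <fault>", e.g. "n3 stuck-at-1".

n1 stuck-at-1

Fault-free values for test 1 (in0=1, in1=0, in2=0, in3=1): n0=1, n1=0, n2=0, n3=0, n4=0, n5=0, n6=0, giving Y=0. Observed 1.
Test 1: faults giving observed 1 are {n1 stuck-at-1, n2 stuck-at-1, n3 stuck-at-1, n4 stuck-at-1, n5 stuck-at-1, n6 stuck-at-1}.
Test 2 (in0=0, in1=0, in2=1, in3=1): fault-free n0=0, n1=0, n2=0, n3=0, n4=0, n5=0, n6=0 → 0; observed 0. Eliminates n2 stuck-at-1, n3 stuck-at-1, n4 stuck-at-1, n5 stuck-at-1, n6 stuck-at-1.
Only n1 stuck-at-1 is consistent with every test.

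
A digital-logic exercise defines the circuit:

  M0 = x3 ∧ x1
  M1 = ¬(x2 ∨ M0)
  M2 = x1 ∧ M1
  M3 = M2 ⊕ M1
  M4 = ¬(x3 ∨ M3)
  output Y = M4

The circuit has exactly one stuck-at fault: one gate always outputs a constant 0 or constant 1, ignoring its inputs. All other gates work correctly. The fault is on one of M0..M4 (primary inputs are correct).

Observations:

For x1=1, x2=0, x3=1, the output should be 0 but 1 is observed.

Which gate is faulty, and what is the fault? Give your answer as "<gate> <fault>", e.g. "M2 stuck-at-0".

M4 stuck-at-1

Fault-free values for test 1 (x1=1, x2=0, x3=1): M0=1, M1=0, M2=0, M3=0, M4=0, giving Y=0. Observed 1.
Test 1: faults giving observed 1 are {M4 stuck-at-1}.
Only M4 stuck-at-1 is consistent with every test.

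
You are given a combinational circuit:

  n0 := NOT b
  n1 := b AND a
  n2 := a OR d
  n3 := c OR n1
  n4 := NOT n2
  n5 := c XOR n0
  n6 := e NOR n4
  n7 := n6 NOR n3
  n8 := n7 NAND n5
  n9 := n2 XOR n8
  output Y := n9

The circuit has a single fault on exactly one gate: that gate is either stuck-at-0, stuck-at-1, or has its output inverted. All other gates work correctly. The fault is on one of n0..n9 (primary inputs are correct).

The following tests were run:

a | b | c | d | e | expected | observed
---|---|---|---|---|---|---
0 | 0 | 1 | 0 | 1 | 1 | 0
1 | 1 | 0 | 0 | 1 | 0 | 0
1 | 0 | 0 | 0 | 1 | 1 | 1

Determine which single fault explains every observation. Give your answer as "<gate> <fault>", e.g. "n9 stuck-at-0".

n2 stuck-at-1

Fault-free values for test 1 (a=0, b=0, c=1, d=0, e=1): n0=1, n1=0, n2=0, n3=1, n4=1, n5=0, n6=0, n7=0, n8=1, n9=1, giving Y=1. Observed 0.
Test 1: faults giving observed 0 are {n2 stuck-at-1, n2 inverted output, n8 stuck-at-0, n8 inverted output, n9 stuck-at-0, n9 inverted output}.
Test 2 (a=1, b=1, c=0, d=0, e=1): fault-free n0=0, n1=1, n2=1, n3=1, n4=0, n5=0, n6=0, n7=0, n8=1, n9=0 → 0; observed 0. Eliminates n2 inverted output, n8 stuck-at-0, n8 inverted output, n9 inverted output.
Test 3 (a=1, b=0, c=0, d=0, e=1): fault-free n0=1, n1=0, n2=1, n3=0, n4=0, n5=1, n6=0, n7=1, n8=0, n9=1 → 1; observed 1. Eliminates n9 stuck-at-0.
Only n2 stuck-at-1 is consistent with every test.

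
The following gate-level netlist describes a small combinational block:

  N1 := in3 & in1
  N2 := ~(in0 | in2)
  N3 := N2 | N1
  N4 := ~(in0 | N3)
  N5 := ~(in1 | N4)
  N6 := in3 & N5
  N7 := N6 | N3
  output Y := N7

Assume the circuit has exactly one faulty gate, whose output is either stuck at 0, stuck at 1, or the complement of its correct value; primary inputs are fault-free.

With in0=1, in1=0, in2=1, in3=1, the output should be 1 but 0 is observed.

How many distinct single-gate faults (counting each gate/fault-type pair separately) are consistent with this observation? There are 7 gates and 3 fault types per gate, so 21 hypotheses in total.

8

Fault-free: N1=0, N2=0, N3=0, N4=0, N5=1, N6=1, N7=1 → 1. Observed 0.
  N1: none of the 3 fault types match ✗
  N2: none of the 3 fault types match ✗
  N3: none of the 3 fault types match ✗
  N4: stuck-at-1, inverted output ✓; others ✗
  N5: stuck-at-0, inverted output ✓; others ✗
  N6: stuck-at-0, inverted output ✓; others ✗
  N7: stuck-at-0, inverted output ✓; others ✗
Consistent faults: {N4 stuck-at-1, N4 inverted output, N5 stuck-at-0, N5 inverted output, N6 stuck-at-0, N6 inverted output, N7 stuck-at-0, N7 inverted output} — 8 in all.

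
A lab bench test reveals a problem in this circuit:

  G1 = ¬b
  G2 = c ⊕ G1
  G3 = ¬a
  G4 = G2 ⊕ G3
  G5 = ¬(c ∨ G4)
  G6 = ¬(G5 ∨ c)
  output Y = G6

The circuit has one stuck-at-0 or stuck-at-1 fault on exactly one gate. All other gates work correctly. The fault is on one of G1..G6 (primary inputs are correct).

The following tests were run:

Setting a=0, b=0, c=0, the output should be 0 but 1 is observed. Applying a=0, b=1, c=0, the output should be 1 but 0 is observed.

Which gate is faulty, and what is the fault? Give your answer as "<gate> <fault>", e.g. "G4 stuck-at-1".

G3 stuck-at-0

Fault-free values for test 1 (a=0, b=0, c=0): G1=1, G2=1, G3=1, G4=0, G5=1, G6=0, giving Y=0. Observed 1.
Test 1: faults giving observed 1 are {G1 stuck-at-0, G2 stuck-at-0, G3 stuck-at-0, G4 stuck-at-1, G5 stuck-at-0, G6 stuck-at-1}.
Test 2 (a=0, b=1, c=0): fault-free G1=0, G2=0, G3=1, G4=1, G5=0, G6=1 → 1; observed 0. Eliminates G1 stuck-at-0, G2 stuck-at-0, G4 stuck-at-1, G5 stuck-at-0, G6 stuck-at-1.
Only G3 stuck-at-0 is consistent with every test.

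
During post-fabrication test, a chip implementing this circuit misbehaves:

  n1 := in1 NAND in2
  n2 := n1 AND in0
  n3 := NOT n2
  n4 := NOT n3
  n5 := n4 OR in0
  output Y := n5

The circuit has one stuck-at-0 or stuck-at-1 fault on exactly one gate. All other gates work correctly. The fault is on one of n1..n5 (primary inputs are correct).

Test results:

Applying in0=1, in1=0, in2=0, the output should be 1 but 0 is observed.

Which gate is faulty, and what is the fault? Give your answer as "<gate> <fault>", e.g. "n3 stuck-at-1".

n5 stuck-at-0

Fault-free values for test 1 (in0=1, in1=0, in2=0): n1=1, n2=1, n3=0, n4=1, n5=1, giving Y=1. Observed 0.
Test 1: faults giving observed 0 are {n5 stuck-at-0}.
Only n5 stuck-at-0 is consistent with every test.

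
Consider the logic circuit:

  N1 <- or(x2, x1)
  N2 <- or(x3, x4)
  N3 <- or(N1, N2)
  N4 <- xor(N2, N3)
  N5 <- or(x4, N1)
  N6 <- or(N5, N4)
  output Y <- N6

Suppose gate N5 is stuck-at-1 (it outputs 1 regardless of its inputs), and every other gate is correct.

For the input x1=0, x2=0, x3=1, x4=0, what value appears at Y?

Propagate with N5 forced: N1=0, N2=1, N3=1, N4=0, N5=1 [stuck-at-1], N6=1.
So Y = 1. (Without the fault it would be 0.)

1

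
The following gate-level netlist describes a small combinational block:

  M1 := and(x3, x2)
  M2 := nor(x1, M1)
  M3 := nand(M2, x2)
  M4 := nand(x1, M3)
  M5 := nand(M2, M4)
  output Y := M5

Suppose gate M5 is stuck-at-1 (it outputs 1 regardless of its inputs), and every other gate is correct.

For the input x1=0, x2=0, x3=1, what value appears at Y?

Propagate with M5 forced: M1=0, M2=1, M3=1, M4=1, M5=1 [stuck-at-1].
So Y = 1. (Without the fault it would be 0.)

1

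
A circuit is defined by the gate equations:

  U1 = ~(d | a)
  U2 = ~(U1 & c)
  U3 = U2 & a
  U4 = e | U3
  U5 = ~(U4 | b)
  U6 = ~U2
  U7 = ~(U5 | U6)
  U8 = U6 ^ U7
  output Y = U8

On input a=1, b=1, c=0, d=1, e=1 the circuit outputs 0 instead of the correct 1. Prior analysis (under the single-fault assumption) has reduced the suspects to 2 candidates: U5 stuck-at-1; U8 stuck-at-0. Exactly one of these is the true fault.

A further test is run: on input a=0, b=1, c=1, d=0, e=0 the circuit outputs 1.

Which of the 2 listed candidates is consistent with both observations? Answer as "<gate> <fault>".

U5 stuck-at-1

Evaluate each candidate on input a=0, b=1, c=1, d=0, e=0:
  U5 stuck-at-1: U1=1, U2=0, U3=0, U4=0, U5=1 [stuck-at-1], U6=1, U7=0, U8=1 → 1 — matches
  U8 stuck-at-0: U1=1, U2=0, U3=0, U4=0, U5=0, U6=1, U7=0, U8=0 [stuck-at-0] → 0 — eliminated
Only U5 stuck-at-1 reproduces the observed 1.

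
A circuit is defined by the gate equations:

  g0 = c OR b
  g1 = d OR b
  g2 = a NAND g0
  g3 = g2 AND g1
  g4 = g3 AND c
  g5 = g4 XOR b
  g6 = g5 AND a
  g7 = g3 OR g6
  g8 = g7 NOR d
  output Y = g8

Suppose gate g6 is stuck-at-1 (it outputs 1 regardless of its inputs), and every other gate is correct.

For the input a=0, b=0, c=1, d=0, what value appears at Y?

Propagate with g6 forced: g0=1, g1=0, g2=1, g3=0, g4=0, g5=0, g6=1 [stuck-at-1], g7=1, g8=0.
So Y = 0. (Without the fault it would be 1.)

0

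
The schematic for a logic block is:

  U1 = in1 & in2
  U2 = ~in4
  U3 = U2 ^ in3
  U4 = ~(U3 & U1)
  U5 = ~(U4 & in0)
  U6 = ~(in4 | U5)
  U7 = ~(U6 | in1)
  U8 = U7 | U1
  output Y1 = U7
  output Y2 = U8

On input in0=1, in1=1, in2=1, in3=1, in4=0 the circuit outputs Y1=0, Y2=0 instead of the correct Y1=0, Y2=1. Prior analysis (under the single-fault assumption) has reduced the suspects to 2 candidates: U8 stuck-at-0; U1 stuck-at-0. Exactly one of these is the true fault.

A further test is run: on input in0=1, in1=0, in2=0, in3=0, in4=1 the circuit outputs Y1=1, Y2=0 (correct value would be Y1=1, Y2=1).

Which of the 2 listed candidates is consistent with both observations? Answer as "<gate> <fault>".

U8 stuck-at-0

Evaluate each candidate on input in0=1, in1=0, in2=0, in3=0, in4=1:
  U8 stuck-at-0: U1=0, U2=0, U3=0, U4=1, U5=0, U6=0, U7=1, U8=0 [stuck-at-0] → Y1=1, Y2=0 — matches
  U1 stuck-at-0: U1=0 [stuck-at-0], U2=0, U3=0, U4=1, U5=0, U6=0, U7=1, U8=1 → Y1=1, Y2=1 — eliminated
Only U8 stuck-at-0 reproduces the observed Y1=1, Y2=0.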